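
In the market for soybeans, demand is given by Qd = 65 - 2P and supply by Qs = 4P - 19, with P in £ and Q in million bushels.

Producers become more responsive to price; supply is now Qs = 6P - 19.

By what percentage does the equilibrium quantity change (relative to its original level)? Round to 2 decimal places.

Solve the original market: 65 - 2P = 4P - 19, hence P = 14 and Q = 37.
With the change applied: demand Qd = 65 - 2P, supply Qs = 6P - 19.
Setting them equal: 65 - 2P = 6P - 19 → 84 = 8P, so P = 10.5 and Q = 44.
%ΔQ = (44 − 37) / 37 × 100 = +18.92%.

+18.92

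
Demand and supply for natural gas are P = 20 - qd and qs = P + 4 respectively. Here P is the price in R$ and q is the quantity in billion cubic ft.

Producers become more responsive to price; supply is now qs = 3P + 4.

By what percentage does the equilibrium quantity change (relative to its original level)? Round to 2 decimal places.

+33.33

Solve the original market: 20 - P = P + 4, hence P = 8 and q = 12.
The new curves are qd = 20 - P (demand) and qs = 3P + 4 (supply).
Clearing the new market: 20 - P = 3P + 4, so P = 4 and q = 16.
%Δq = (16 − 12) / 12 × 100 = +33.33%.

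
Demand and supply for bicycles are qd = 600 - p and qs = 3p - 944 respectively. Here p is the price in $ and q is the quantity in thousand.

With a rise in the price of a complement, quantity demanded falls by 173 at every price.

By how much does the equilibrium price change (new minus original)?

-43.25

Solve the original market: 600 - p = 3p - 944, hence p = 386 and q = 214.
The new curves are qd = 427 - p (demand) and qs = 3p - 944 (supply).
Setting them equal: 427 - p = 3p - 944 → 1371 = 4p, so p = 342.75 and q = 84.25.
Δp = 342.75 − 386 = -43.25.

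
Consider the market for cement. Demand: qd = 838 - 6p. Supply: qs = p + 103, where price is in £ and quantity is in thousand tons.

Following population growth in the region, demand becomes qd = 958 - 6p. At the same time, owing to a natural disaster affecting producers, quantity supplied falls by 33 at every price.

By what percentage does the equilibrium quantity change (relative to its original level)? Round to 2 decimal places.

Original equilibrium: 838 - 6p = p + 103 gives 735 = 7p, so p = 105 and q = 208.
The new curves are qd = 958 - 6p (demand) and qs = p + 70 (supply).
Setting them equal: 958 - 6p = p + 70 → 888 = 7p, so p = 888/7 ≈ 126.8571 and q = 1378/7 ≈ 196.8571.
%Δq = (196.8571 − 208) / 208 × 100 = -5.36%.

-5.36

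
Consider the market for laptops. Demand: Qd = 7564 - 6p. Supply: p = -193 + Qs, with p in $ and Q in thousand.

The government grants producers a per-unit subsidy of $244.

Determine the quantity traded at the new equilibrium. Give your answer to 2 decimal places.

Initially, 7564 - 6p = p + 193, so 7371 = 7p and p = 1053, Q = 1246.
Since sellers receive the price plus the subsidy, the effective supply curve becomes Qs = p + 437.
Clearing the new market: 7564 - 6p = p + 437, so p = 7127/7 ≈ 1018.1429 and Q = 10186/7 ≈ 1455.1429.

1455.14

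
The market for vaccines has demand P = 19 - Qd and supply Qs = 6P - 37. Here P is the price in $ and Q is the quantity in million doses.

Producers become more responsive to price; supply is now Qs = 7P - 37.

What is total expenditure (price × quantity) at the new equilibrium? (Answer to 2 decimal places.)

84.00

Solve the original market: 19 - P = 6P - 37, hence P = 8 and Q = 11.
After the shift, demand is Qd = 19 - P and supply is Qs = 7P - 37.
Clearing the new market: 19 - P = 7P - 37, so P = 7 and Q = 12.
New expenditure = 7 × 12 = 84.00.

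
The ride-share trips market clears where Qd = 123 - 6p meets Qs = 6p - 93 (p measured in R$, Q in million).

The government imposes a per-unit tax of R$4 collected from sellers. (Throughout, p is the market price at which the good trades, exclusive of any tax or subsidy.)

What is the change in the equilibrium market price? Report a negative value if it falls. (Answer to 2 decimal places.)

Initially, 123 - 6p = 6p - 93, so 216 = 12p and p = 18, Q = 15.
Since sellers keep the price net of the tax, the effective supply curve becomes Qs = 6p - 117.
Clearing the new market: 123 - 6p = 6p - 117, so p = 20 and Q = 3.
Δp = 20 − 18 = +2.00.

+2.00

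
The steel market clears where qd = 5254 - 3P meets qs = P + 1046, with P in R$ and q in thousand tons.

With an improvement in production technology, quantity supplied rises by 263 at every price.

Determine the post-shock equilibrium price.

Before the shock: 5254 - 3P = P + 1046 ⇒ 4208 = 4P ⇒ P = 1052, q = 2098.
After the shift, demand is qd = 5254 - 3P and supply is qs = P + 1309.
Setting them equal: 5254 - 3P = P + 1309 → 3945 = 4P, so P = 986.25 and q = 2295.25.

986.25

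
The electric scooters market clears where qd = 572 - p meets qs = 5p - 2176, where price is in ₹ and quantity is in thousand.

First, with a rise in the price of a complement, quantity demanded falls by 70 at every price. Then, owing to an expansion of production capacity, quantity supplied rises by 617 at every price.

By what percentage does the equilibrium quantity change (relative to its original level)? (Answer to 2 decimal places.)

Before the shock: 572 - p = 5p - 2176 ⇒ 2748 = 6p ⇒ p = 458, q = 114.
The new curves are qd = 502 - p (demand) and qs = 5p - 1559 (supply).
New equilibrium: 502 - p = 5p - 1559 ⇒ 2061 = 6p ⇒ p = 343.5, q = 158.5.
%Δq = (158.5 − 114) / 114 × 100 = +39.04%.

+39.04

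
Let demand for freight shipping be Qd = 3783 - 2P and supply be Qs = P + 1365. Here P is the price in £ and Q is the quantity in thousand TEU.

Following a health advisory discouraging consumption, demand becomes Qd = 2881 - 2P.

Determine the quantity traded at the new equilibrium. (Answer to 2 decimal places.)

1870.33

Initially, 3783 - 2P = P + 1365, so 2418 = 3P and P = 806, Q = 2171.
The shock moves the curves to Qd = 2881 - 2P and Qs = P + 1365.
Setting them equal: 2881 - 2P = P + 1365 → 1516 = 3P, so P = 1516/3 ≈ 505.3333 and Q = 5611/3 ≈ 1870.3333.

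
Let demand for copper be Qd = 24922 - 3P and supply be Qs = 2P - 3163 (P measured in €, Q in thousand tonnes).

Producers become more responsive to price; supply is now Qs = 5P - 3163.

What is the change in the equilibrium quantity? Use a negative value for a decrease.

Original equilibrium: 24922 - 3P = 2P - 3163 gives 28085 = 5P, so P = 5617 and Q = 8071.
The new curves are Qd = 24922 - 3P (demand) and Qs = 5P - 3163 (supply).
Equate the new curves: 24922 - 3P = 5P - 3163, giving 28085 = 8P, P = 3510.625, Q = 14390.125.
ΔQ = 14390.125 − 8071 = +6319.125.

+6319.125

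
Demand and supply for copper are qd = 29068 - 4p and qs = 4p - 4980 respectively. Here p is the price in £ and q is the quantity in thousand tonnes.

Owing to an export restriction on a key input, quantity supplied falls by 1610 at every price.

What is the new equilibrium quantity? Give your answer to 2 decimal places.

Initially, 29068 - 4p = 4p - 4980, so 34048 = 8p and p = 4256, q = 12044.
After the shift, demand is qd = 29068 - 4p and supply is qs = 4p - 6590.
Equate the new curves: 29068 - 4p = 4p - 6590, giving 35658 = 8p, p = 4457.25, q = 11239.

11239.00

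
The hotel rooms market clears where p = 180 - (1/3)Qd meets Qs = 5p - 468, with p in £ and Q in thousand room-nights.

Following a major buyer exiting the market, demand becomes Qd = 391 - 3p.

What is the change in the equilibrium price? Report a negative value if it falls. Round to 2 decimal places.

Initially, 540 - 3p = 5p - 468, so 1008 = 8p and p = 126, Q = 162.
The new curves are Qd = 391 - 3p (demand) and Qs = 5p - 468 (supply).
New equilibrium: 391 - 3p = 5p - 468 ⇒ 859 = 8p ⇒ p = 107.375, Q = 68.875.
Δp = 107.375 − 126 = -18.63.

-18.63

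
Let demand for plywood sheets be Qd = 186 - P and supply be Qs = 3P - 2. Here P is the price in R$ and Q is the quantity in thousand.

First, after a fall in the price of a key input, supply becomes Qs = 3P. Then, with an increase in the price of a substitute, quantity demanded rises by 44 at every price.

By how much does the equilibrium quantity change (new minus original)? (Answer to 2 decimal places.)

Solve the original market: 186 - P = 3P - 2, hence P = 47 and Q = 139.
The new curves are Qd = 230 - P (demand) and Qs = 3P (supply).
New equilibrium: 230 - P = 3P ⇒ 230 = 4P ⇒ P = 57.5, Q = 172.5.
ΔQ = 172.5 − 139 = +33.50.

+33.50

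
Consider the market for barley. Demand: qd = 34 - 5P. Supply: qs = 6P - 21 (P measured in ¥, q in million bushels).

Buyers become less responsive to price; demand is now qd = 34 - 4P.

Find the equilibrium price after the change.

Initially, 34 - 5P = 6P - 21, so 55 = 11P and P = 5, q = 9.
With the change applied: demand qd = 34 - 4P, supply qs = 6P - 21.
Equate the new curves: 34 - 4P = 6P - 21, giving 55 = 10P, P = 5.5, q = 12.

5.5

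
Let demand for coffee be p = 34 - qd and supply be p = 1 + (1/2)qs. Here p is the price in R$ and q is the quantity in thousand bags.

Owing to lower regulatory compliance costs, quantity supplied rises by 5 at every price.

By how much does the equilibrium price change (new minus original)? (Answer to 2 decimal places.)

Original equilibrium: 34 - p = 2p - 2 gives 36 = 3p, so p = 12 and q = 22.
The new curves are qd = 34 - p (demand) and qs = 2p + 3 (supply).
Equate the new curves: 34 - p = 2p + 3, giving 31 = 3p, p = 31/3 ≈ 10.3333, q = 71/3 ≈ 23.6667.
Δp = 10.3333 − 12 = -1.67.

-1.67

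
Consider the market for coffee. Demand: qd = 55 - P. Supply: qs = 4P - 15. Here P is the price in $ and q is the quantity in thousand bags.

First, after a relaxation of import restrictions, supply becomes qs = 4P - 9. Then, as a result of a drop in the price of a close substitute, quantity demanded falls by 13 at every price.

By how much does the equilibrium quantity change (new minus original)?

Initially, 55 - P = 4P - 15, so 70 = 5P and P = 14, q = 41.
With the change applied: demand qd = 42 - P, supply qs = 4P - 9.
Clearing the new market: 42 - P = 4P - 9, so P = 10.2 and q = 31.8.
Δq = 31.8 − 41 = -9.2.

-9.2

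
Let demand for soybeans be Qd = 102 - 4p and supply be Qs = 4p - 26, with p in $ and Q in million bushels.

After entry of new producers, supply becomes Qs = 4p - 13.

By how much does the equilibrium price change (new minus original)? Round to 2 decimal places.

Initially, 102 - 4p = 4p - 26, so 128 = 8p and p = 16, Q = 38.
After the shift, demand is Qd = 102 - 4p and supply is Qs = 4p - 13.
Setting them equal: 102 - 4p = 4p - 13 → 115 = 8p, so p = 14.375 and Q = 44.5.
Δp = 14.375 − 16 = -1.63.

-1.63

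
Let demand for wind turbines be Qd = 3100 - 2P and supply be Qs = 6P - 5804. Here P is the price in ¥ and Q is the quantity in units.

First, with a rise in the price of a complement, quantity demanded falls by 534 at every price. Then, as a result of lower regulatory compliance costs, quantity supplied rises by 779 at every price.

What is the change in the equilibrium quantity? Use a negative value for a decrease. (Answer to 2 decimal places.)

Initially, 3100 - 2P = 6P - 5804, so 8904 = 8P and P = 1113, Q = 874.
With the change applied: demand Qd = 2566 - 2P, supply Qs = 6P - 5025.
New equilibrium: 2566 - 2P = 6P - 5025 ⇒ 7591 = 8P ⇒ P = 948.875, Q = 668.25.
ΔQ = 668.25 − 874 = -205.75.

-205.75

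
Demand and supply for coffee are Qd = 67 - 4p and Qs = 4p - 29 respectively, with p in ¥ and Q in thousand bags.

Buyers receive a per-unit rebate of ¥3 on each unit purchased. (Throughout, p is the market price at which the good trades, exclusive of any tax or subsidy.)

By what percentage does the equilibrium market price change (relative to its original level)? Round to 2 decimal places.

+12.50

Before the shock: 67 - 4p = 4p - 29 ⇒ 96 = 8p ⇒ p = 12, Q = 19.
Since buyers' out-of-pocket price is the market price minus the rebate, the effective demand curve becomes Qd = 79 - 4p.
Setting them equal: 79 - 4p = 4p - 29 → 108 = 8p, so p = 13.5 and Q = 25.
%Δp = (13.5 − 12) / 12 × 100 = +12.50%.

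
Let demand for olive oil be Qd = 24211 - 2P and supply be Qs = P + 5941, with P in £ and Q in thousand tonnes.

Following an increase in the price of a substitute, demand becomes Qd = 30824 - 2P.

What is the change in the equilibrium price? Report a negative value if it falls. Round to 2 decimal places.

+2204.33

Initially, 24211 - 2P = P + 5941, so 18270 = 3P and P = 6090, Q = 12031.
The shock moves the curves to Qd = 30824 - 2P and Qs = P + 5941.
Clearing the new market: 30824 - 2P = P + 5941, so P = 24883/3 ≈ 8294.3333 and Q = 42706/3 ≈ 14235.3333.
ΔP = 8294.3333 − 6090 = +2204.33.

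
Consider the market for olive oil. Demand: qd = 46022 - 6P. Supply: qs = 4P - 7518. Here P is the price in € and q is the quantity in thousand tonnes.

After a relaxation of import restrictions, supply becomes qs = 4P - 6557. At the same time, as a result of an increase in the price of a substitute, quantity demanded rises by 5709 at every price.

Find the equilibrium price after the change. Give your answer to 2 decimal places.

5828.80

Before the shock: 46022 - 6P = 4P - 7518 ⇒ 53540 = 10P ⇒ P = 5354, q = 13898.
With the change applied: demand qd = 51731 - 6P, supply qs = 4P - 6557.
Setting them equal: 51731 - 6P = 4P - 6557 → 58288 = 10P, so P = 5828.8 and q = 16758.2.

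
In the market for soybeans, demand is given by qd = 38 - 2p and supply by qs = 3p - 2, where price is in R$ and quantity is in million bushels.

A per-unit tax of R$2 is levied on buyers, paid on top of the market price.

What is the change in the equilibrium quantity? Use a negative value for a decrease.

Solve the original market: 38 - 2p = 3p - 2, hence p = 8 and q = 22.
Since buyers pay the price plus the tax, the effective demand curve becomes qd = 34 - 2p.
Clearing the new market: 34 - 2p = 3p - 2, so p = 7.2 and q = 19.6.
Δq = 19.6 − 22 = -2.4.

-2.4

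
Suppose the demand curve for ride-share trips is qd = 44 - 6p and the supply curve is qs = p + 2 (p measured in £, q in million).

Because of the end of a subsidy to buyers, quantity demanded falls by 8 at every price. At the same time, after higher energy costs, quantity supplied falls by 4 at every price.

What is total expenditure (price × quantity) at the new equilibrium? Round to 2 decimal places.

Initially, 44 - 6p = p + 2, so 42 = 7p and p = 6, q = 8.
With the change applied: demand qd = 36 - 6p, supply qs = p - 2.
Setting them equal: 36 - 6p = p - 2 → 38 = 7p, so p = 38/7 ≈ 5.4286 and q = 24/7 ≈ 3.4286.
New expenditure = 5.4286 × 3.4286 = 18.61.

18.61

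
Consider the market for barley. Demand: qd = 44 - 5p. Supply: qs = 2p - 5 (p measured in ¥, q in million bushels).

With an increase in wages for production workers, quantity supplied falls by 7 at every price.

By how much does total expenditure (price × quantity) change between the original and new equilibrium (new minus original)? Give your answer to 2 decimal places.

Solve the original market: 44 - 5p = 2p - 5, hence p = 7 and q = 9.
The new curves are qd = 44 - 5p (demand) and qs = 2p - 12 (supply).
Setting them equal: 44 - 5p = 2p - 12 → 56 = 7p, so p = 8 and q = 4.
Expenditure moves from 7×9 = 63 to 8×4 = 32; change = -31.00.

-31.00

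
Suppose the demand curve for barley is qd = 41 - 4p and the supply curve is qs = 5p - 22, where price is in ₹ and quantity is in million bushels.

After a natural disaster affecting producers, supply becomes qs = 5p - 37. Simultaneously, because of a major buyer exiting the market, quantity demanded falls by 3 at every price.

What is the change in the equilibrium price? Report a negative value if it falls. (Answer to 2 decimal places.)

Original equilibrium: 41 - 4p = 5p - 22 gives 63 = 9p, so p = 7 and q = 13.
After the shift, demand is qd = 38 - 4p and supply is qs = 5p - 37.
Setting them equal: 38 - 4p = 5p - 37 → 75 = 9p, so p = 25/3 ≈ 8.3333 and q = 14/3 ≈ 4.6667.
Δp = 8.3333 − 7 = +1.33.

+1.33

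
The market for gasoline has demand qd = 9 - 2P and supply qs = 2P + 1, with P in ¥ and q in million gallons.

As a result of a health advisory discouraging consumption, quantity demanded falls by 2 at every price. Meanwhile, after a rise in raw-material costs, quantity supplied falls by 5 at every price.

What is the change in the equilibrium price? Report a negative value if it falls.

Initially, 9 - 2P = 2P + 1, so 8 = 4P and P = 2, q = 5.
The shock moves the curves to qd = 7 - 2P and qs = 2P - 4.
New equilibrium: 7 - 2P = 2P - 4 ⇒ 11 = 4P ⇒ P = 2.75, q = 1.5.
ΔP = 2.75 − 2 = +0.75.

+0.75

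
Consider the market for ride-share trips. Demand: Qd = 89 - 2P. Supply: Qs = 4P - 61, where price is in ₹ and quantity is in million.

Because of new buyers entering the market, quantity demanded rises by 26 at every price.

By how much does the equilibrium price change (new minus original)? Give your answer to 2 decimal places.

Before the shock: 89 - 2P = 4P - 61 ⇒ 150 = 6P ⇒ P = 25, Q = 39.
After the shift, demand is Qd = 115 - 2P and supply is Qs = 4P - 61.
New equilibrium: 115 - 2P = 4P - 61 ⇒ 176 = 6P ⇒ P = 88/3 ≈ 29.3333, Q = 169/3 ≈ 56.3333.
ΔP = 29.3333 − 25 = +4.33.

+4.33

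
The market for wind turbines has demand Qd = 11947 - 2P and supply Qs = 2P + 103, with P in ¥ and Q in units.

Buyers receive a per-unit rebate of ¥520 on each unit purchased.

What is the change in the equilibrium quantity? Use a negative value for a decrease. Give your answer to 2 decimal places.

+520.00

Before the shock: 11947 - 2P = 2P + 103 ⇒ 11844 = 4P ⇒ P = 2961, Q = 6025.
Since buyers' out-of-pocket price is the market price minus the rebate, the effective demand curve becomes Qd = 12987 - 2P.
Setting them equal: 12987 - 2P = 2P + 103 → 12884 = 4P, so P = 3221 and Q = 6545.
ΔQ = 6545 − 6025 = +520.00.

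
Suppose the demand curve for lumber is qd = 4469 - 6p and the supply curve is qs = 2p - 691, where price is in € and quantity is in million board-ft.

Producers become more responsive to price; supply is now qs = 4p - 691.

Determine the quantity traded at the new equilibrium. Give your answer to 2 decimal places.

1373.00

Initially, 4469 - 6p = 2p - 691, so 5160 = 8p and p = 645, q = 599.
The new curves are qd = 4469 - 6p (demand) and qs = 4p - 691 (supply).
Setting them equal: 4469 - 6p = 4p - 691 → 5160 = 10p, so p = 516 and q = 1373.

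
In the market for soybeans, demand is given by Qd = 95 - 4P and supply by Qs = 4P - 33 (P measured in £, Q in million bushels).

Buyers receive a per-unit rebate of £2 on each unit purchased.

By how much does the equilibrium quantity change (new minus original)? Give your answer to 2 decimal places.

Before the shock: 95 - 4P = 4P - 33 ⇒ 128 = 8P ⇒ P = 16, Q = 31.
Since buyers' out-of-pocket price is the market price minus the rebate, the effective demand curve becomes Qd = 103 - 4P.
New equilibrium: 103 - 4P = 4P - 33 ⇒ 136 = 8P ⇒ P = 17, Q = 35.
ΔQ = 35 − 31 = +4.00.

+4.00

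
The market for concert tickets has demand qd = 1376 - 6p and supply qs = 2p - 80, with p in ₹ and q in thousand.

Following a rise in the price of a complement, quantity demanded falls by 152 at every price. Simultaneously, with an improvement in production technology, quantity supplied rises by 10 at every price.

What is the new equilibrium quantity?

Solve the original market: 1376 - 6p = 2p - 80, hence p = 182 and q = 284.
After the shift, demand is qd = 1224 - 6p and supply is qs = 2p - 70.
Setting them equal: 1224 - 6p = 2p - 70 → 1294 = 8p, so p = 161.75 and q = 253.5.

253.5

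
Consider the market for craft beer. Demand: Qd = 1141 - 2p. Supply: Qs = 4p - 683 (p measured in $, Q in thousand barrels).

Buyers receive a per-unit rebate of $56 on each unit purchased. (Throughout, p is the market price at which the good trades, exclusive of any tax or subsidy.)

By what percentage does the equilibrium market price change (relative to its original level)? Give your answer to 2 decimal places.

+6.14

Before the shock: 1141 - 2p = 4p - 683 ⇒ 1824 = 6p ⇒ p = 304, Q = 533.
Since buyers' out-of-pocket price is the market price minus the rebate, the effective demand curve becomes Qd = 1253 - 2p.
Equate the new curves: 1253 - 2p = 4p - 683, giving 1936 = 6p, p = 968/3 ≈ 322.6667, Q = 1823/3 ≈ 607.6667.
%Δp = (322.6667 − 304) / 304 × 100 = +6.14%.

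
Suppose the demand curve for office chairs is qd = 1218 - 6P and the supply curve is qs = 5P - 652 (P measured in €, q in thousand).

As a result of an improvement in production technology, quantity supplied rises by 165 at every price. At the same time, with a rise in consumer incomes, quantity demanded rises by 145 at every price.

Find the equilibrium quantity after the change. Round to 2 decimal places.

Original equilibrium: 1218 - 6P = 5P - 652 gives 1870 = 11P, so P = 170 and q = 198.
The new curves are qd = 1363 - 6P (demand) and qs = 5P - 487 (supply).
Clearing the new market: 1363 - 6P = 5P - 487, so P = 1850/11 ≈ 168.1818 and q = 3893/11 ≈ 353.9091.

353.91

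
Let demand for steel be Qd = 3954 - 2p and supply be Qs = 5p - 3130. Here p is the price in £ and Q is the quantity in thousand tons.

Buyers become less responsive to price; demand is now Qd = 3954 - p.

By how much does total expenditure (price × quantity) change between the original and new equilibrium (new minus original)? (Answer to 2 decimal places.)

Solve the original market: 3954 - 2p = 5p - 3130, hence p = 1012 and Q = 1930.
The shock moves the curves to Qd = 3954 - p and Qs = 5p - 3130.
Clearing the new market: 3954 - p = 5p - 3130, so p = 3542/3 ≈ 1180.6667 and Q = 8320/3 ≈ 2773.3333.
Expenditure moves from 1012×1930 = 1953160 to 1180.6667×2773.3333 = 3274382.2222; change = +1321222.22.

+1321222.22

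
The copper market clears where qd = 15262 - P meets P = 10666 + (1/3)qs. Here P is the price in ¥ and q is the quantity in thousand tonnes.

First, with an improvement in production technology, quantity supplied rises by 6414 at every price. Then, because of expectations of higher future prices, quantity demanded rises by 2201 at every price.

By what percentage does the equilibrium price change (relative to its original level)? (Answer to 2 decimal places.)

-8.91

Original equilibrium: 15262 - P = 3P - 31998 gives 47260 = 4P, so P = 11815 and q = 3447.
After the shift, demand is qd = 17463 - P and supply is qs = 3P - 25584.
Setting them equal: 17463 - P = 3P - 25584 → 43047 = 4P, so P = 10761.75 and q = 6701.25.
%ΔP = (10761.75 − 11815) / 11815 × 100 = -8.91%.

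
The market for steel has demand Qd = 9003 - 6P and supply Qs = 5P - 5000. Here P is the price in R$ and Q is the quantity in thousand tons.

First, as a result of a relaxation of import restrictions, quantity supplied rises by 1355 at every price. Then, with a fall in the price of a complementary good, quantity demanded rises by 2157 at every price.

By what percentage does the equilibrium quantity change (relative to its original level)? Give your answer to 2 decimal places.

Initially, 9003 - 6P = 5P - 5000, so 14003 = 11P and P = 1273, Q = 1365.
The shock moves the curves to Qd = 11160 - 6P and Qs = 5P - 3645.
New equilibrium: 11160 - 6P = 5P - 3645 ⇒ 14805 = 11P ⇒ P = 14805/11 ≈ 1345.9091, Q = 33930/11 ≈ 3084.5455.
%ΔQ = (3084.5455 − 1365) / 1365 × 100 = +125.97%.

+125.97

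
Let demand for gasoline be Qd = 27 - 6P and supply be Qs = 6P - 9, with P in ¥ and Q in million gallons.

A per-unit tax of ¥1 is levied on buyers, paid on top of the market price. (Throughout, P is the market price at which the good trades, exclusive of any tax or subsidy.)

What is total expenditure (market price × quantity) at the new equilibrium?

Initially, 27 - 6P = 6P - 9, so 36 = 12P and P = 3, Q = 9.
Since buyers pay the price plus the tax, the effective demand curve becomes Qd = 21 - 6P.
New equilibrium: 21 - 6P = 6P - 9 ⇒ 30 = 12P ⇒ P = 2.5, Q = 6.
New expenditure = 2.5 × 6 = 15.

15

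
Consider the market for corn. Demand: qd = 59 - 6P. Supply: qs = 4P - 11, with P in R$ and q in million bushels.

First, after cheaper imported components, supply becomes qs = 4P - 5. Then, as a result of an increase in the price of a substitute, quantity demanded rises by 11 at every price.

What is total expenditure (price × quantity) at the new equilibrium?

Before the shock: 59 - 6P = 4P - 11 ⇒ 70 = 10P ⇒ P = 7, q = 17.
The shock moves the curves to qd = 70 - 6P and qs = 4P - 5.
New equilibrium: 70 - 6P = 4P - 5 ⇒ 75 = 10P ⇒ P = 7.5, q = 25.
New expenditure = 7.5 × 25 = 187.5.

187.5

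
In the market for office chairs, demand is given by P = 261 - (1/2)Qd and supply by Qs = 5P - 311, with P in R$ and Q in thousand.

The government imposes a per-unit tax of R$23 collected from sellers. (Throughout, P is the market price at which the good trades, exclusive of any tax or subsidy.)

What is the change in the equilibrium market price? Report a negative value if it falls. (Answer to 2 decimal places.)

+16.43

Before the shock: 522 - 2P = 5P - 311 ⇒ 833 = 7P ⇒ P = 119, Q = 284.
Since sellers keep the price net of the tax, the effective supply curve becomes Qs = 5P - 426.
Setting them equal: 522 - 2P = 5P - 426 → 948 = 7P, so P = 948/7 ≈ 135.4286 and Q = 1758/7 ≈ 251.1429.
ΔP = 135.4286 − 119 = +16.43.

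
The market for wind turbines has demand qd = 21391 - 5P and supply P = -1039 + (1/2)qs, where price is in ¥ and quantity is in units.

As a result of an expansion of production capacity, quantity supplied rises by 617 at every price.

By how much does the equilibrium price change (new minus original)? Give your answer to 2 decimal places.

Solve the original market: 21391 - 5P = 2P + 2078, hence P = 2759 and q = 7596.
The shock moves the curves to qd = 21391 - 5P and qs = 2P + 2695.
Setting them equal: 21391 - 5P = 2P + 2695 → 18696 = 7P, so P = 18696/7 ≈ 2670.8571 and q = 56257/7 ≈ 8036.7143.
ΔP = 2670.8571 − 2759 = -88.14.

-88.14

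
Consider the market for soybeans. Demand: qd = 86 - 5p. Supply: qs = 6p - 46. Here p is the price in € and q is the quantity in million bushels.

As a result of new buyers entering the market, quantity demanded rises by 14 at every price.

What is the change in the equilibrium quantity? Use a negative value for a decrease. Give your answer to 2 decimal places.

+7.64

Initially, 86 - 5p = 6p - 46, so 132 = 11p and p = 12, q = 26.
The new curves are qd = 100 - 5p (demand) and qs = 6p - 46 (supply).
Clearing the new market: 100 - 5p = 6p - 46, so p = 146/11 ≈ 13.2727 and q = 370/11 ≈ 33.6364.
Δq = 33.6364 − 26 = +7.64.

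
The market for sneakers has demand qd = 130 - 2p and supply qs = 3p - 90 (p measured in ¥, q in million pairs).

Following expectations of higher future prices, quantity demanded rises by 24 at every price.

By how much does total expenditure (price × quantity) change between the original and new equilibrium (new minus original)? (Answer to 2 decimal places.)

+904.32

Solve the original market: 130 - 2p = 3p - 90, hence p = 44 and q = 42.
After the shift, demand is qd = 154 - 2p and supply is qs = 3p - 90.
Equate the new curves: 154 - 2p = 3p - 90, giving 244 = 5p, p = 48.8, q = 56.4.
Expenditure moves from 44×42 = 1848 to 48.8×56.4 = 2752.32; change = +904.32.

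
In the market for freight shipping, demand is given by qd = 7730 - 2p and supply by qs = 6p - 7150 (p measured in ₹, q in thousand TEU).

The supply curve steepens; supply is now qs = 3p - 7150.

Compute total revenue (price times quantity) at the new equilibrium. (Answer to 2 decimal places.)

Before the shock: 7730 - 2p = 6p - 7150 ⇒ 14880 = 8p ⇒ p = 1860, q = 4010.
With the change applied: demand qd = 7730 - 2p, supply qs = 3p - 7150.
Setting them equal: 7730 - 2p = 3p - 7150 → 14880 = 5p, so p = 2976 and q = 1778.
New expenditure = 2976 × 1778 = 5291328.00.

5291328.00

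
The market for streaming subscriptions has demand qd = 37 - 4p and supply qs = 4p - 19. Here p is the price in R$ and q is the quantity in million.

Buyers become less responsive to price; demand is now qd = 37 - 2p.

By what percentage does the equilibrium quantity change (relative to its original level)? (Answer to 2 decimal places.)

+103.70

Solve the original market: 37 - 4p = 4p - 19, hence p = 7 and q = 9.
The shock moves the curves to qd = 37 - 2p and qs = 4p - 19.
Clearing the new market: 37 - 2p = 4p - 19, so p = 28/3 ≈ 9.3333 and q = 55/3 ≈ 18.3333.
%Δq = (18.3333 − 9) / 9 × 100 = +103.70%.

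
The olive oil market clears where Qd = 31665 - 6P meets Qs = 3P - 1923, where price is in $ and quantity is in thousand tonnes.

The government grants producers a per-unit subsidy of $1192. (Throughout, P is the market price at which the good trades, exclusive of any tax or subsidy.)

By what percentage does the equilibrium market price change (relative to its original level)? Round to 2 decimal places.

-10.65

Initially, 31665 - 6P = 3P - 1923, so 33588 = 9P and P = 3732, Q = 9273.
Since sellers receive the price plus the subsidy, the effective supply curve becomes Qs = 3P + 1653.
Clearing the new market: 31665 - 6P = 3P + 1653, so P = 10004/3 ≈ 3334.6667 and Q = 11657.
%ΔP = (3334.6667 − 3732) / 3732 × 100 = -10.65%.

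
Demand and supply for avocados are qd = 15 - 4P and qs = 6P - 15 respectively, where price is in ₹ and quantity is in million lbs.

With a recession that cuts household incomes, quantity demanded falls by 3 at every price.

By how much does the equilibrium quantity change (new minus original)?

-1.8

Original equilibrium: 15 - 4P = 6P - 15 gives 30 = 10P, so P = 3 and q = 3.
After the shift, demand is qd = 12 - 4P and supply is qs = 6P - 15.
Clearing the new market: 12 - 4P = 6P - 15, so P = 2.7 and q = 1.2.
Δq = 1.2 − 3 = -1.8.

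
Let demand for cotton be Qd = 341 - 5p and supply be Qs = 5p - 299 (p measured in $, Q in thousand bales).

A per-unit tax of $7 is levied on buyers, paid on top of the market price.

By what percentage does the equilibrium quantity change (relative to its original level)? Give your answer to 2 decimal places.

-83.33

Original equilibrium: 341 - 5p = 5p - 299 gives 640 = 10p, so p = 64 and Q = 21.
Since buyers pay the price plus the tax, the effective demand curve becomes Qd = 306 - 5p.
Setting them equal: 306 - 5p = 5p - 299 → 605 = 10p, so p = 60.5 and Q = 3.5.
%ΔQ = (3.5 − 21) / 21 × 100 = -83.33%.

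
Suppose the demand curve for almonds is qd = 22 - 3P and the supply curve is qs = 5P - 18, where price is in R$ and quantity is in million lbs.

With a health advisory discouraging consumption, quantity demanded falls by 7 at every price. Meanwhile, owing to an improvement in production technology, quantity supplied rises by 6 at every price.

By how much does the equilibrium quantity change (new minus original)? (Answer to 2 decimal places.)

Before the shock: 22 - 3P = 5P - 18 ⇒ 40 = 8P ⇒ P = 5, q = 7.
The new curves are qd = 15 - 3P (demand) and qs = 5P - 12 (supply).
Equate the new curves: 15 - 3P = 5P - 12, giving 27 = 8P, P = 3.375, q = 4.875.
Δq = 4.875 − 7 = -2.13.

-2.13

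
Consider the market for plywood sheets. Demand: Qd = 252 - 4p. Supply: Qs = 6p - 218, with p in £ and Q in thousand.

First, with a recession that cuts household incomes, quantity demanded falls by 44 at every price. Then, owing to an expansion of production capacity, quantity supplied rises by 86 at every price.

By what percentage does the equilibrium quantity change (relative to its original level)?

+12.5

Initially, 252 - 4p = 6p - 218, so 470 = 10p and p = 47, Q = 64.
With the change applied: demand Qd = 208 - 4p, supply Qs = 6p - 132.
New equilibrium: 208 - 4p = 6p - 132 ⇒ 340 = 10p ⇒ p = 34, Q = 72.
%ΔQ = (72 − 64) / 64 × 100 = +12.5%.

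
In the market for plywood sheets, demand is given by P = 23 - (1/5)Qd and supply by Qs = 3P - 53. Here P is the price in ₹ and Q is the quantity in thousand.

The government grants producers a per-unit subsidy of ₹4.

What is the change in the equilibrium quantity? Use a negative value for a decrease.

Original equilibrium: 115 - 5P = 3P - 53 gives 168 = 8P, so P = 21 and Q = 10.
Since sellers receive the price plus the subsidy, the effective supply curve becomes Qs = 3P - 41.
Setting them equal: 115 - 5P = 3P - 41 → 156 = 8P, so P = 19.5 and Q = 17.5.
ΔQ = 17.5 − 10 = +7.5.

+7.5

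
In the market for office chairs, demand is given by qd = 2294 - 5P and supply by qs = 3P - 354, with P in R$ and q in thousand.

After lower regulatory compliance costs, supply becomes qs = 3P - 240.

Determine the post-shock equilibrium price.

316.75

Initially, 2294 - 5P = 3P - 354, so 2648 = 8P and P = 331, q = 639.
The shock moves the curves to qd = 2294 - 5P and qs = 3P - 240.
Equate the new curves: 2294 - 5P = 3P - 240, giving 2534 = 8P, P = 316.75, q = 710.25.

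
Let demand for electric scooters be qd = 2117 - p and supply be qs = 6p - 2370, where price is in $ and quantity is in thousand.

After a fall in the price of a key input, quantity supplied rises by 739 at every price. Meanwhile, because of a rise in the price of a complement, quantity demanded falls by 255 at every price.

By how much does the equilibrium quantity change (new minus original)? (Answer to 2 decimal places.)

Before the shock: 2117 - p = 6p - 2370 ⇒ 4487 = 7p ⇒ p = 641, q = 1476.
After the shift, demand is qd = 1862 - p and supply is qs = 6p - 1631.
Clearing the new market: 1862 - p = 6p - 1631, so p = 499 and q = 1363.
Δq = 1363 − 1476 = -113.00.

-113.00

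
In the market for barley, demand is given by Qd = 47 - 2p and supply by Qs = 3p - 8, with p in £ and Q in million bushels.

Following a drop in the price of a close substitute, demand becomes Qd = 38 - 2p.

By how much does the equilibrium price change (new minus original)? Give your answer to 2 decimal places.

Solve the original market: 47 - 2p = 3p - 8, hence p = 11 and Q = 25.
The shock moves the curves to Qd = 38 - 2p and Qs = 3p - 8.
Equate the new curves: 38 - 2p = 3p - 8, giving 46 = 5p, p = 9.2, Q = 19.6.
Δp = 9.2 − 11 = -1.80.

-1.80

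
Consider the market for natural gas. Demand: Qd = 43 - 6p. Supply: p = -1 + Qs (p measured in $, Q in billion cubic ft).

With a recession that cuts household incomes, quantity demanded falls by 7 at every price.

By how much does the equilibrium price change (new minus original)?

-1

Initially, 43 - 6p = p + 1, so 42 = 7p and p = 6, Q = 7.
The new curves are Qd = 36 - 6p (demand) and Qs = p + 1 (supply).
Clearing the new market: 36 - 6p = p + 1, so p = 5 and Q = 6.
Δp = 5 − 6 = -1.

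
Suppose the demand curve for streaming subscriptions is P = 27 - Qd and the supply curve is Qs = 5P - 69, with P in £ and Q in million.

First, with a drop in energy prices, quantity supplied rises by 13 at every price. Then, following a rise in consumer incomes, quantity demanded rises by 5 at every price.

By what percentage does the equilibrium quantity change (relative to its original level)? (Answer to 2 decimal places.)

+57.58

Before the shock: 27 - P = 5P - 69 ⇒ 96 = 6P ⇒ P = 16, Q = 11.
After the shift, demand is Qd = 32 - P and supply is Qs = 5P - 56.
Setting them equal: 32 - P = 5P - 56 → 88 = 6P, so P = 44/3 ≈ 14.6667 and Q = 52/3 ≈ 17.3333.
%ΔQ = (17.3333 − 11) / 11 × 100 = +57.58%.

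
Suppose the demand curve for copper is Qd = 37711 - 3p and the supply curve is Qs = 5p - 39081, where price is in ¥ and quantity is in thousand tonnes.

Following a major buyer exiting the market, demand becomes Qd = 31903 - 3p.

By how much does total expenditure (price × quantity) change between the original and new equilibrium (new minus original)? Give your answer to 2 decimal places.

Original equilibrium: 37711 - 3p = 5p - 39081 gives 76792 = 8p, so p = 9599 and Q = 8914.
The new curves are Qd = 31903 - 3p (demand) and Qs = 5p - 39081 (supply).
New equilibrium: 31903 - 3p = 5p - 39081 ⇒ 70984 = 8p ⇒ p = 8873, Q = 5284.
Expenditure moves from 9599×8914 = 85565486 to 8873×5284 = 46884932; change = -38680554.00.

-38680554.00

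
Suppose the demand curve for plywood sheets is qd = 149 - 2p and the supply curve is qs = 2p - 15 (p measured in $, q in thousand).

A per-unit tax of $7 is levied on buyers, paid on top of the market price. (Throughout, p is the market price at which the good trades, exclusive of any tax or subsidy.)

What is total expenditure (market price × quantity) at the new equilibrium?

Before the shock: 149 - 2p = 2p - 15 ⇒ 164 = 4p ⇒ p = 41, q = 67.
Since buyers pay the price plus the tax, the effective demand curve becomes qd = 135 - 2p.
New equilibrium: 135 - 2p = 2p - 15 ⇒ 150 = 4p ⇒ p = 37.5, q = 60.
New expenditure = 37.5 × 60 = 2250.

2250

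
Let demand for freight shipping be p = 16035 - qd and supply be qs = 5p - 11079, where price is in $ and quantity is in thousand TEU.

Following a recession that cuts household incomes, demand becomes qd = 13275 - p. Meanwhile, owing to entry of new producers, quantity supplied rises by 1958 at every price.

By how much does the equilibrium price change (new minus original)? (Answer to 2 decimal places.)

Solve the original market: 16035 - p = 5p - 11079, hence p = 4519 and q = 11516.
With the change applied: demand qd = 13275 - p, supply qs = 5p - 9121.
Equate the new curves: 13275 - p = 5p - 9121, giving 22396 = 6p, p = 11198/3 ≈ 3732.6667, q = 28627/3 ≈ 9542.3333.
Δp = 3732.6667 − 4519 = -786.33.

-786.33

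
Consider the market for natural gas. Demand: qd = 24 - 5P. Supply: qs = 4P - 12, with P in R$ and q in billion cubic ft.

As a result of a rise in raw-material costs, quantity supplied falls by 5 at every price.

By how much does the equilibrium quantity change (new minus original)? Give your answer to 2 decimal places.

-2.78

Original equilibrium: 24 - 5P = 4P - 12 gives 36 = 9P, so P = 4 and q = 4.
With the change applied: demand qd = 24 - 5P, supply qs = 4P - 17.
New equilibrium: 24 - 5P = 4P - 17 ⇒ 41 = 9P ⇒ P = 41/9 ≈ 4.5556, q = 11/9 ≈ 1.2222.
Δq = 1.2222 − 4 = -2.78.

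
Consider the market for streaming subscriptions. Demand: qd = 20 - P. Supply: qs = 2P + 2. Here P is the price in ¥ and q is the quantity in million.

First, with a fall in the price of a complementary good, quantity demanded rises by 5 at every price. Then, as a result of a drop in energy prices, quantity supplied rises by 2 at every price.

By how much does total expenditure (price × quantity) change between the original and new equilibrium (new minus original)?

+42

Before the shock: 20 - P = 2P + 2 ⇒ 18 = 3P ⇒ P = 6, q = 14.
After the shift, demand is qd = 25 - P and supply is qs = 2P + 4.
Equate the new curves: 25 - P = 2P + 4, giving 21 = 3P, P = 7, q = 18.
Expenditure moves from 6×14 = 84 to 7×18 = 126; change = +42.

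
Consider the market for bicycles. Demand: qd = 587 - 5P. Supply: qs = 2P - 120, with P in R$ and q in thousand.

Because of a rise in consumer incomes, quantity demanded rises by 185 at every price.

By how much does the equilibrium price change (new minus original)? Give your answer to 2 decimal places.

Solve the original market: 587 - 5P = 2P - 120, hence P = 101 and q = 82.
The shock moves the curves to qd = 772 - 5P and qs = 2P - 120.
Setting them equal: 772 - 5P = 2P - 120 → 892 = 7P, so P = 892/7 ≈ 127.4286 and q = 944/7 ≈ 134.8571.
ΔP = 127.4286 − 101 = +26.43.

+26.43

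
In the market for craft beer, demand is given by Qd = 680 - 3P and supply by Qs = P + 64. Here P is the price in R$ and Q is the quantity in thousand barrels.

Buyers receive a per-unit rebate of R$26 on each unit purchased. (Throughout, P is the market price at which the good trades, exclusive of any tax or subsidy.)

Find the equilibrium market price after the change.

173.5

Original equilibrium: 680 - 3P = P + 64 gives 616 = 4P, so P = 154 and Q = 218.
Since buyers' out-of-pocket price is the market price minus the rebate, the effective demand curve becomes Qd = 758 - 3P.
Equate the new curves: 758 - 3P = P + 64, giving 694 = 4P, P = 173.5, Q = 237.5.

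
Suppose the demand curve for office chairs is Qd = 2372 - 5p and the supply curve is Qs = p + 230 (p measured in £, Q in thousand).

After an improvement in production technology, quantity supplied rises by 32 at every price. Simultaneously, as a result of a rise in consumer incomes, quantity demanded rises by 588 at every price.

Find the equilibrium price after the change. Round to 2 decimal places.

Solve the original market: 2372 - 5p = p + 230, hence p = 357 and Q = 587.
After the shift, demand is Qd = 2960 - 5p and supply is Qs = p + 262.
New equilibrium: 2960 - 5p = p + 262 ⇒ 2698 = 6p ⇒ p = 1349/3 ≈ 449.6667, Q = 2135/3 ≈ 711.6667.

449.67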